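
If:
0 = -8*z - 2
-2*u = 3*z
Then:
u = 3/8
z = -1/4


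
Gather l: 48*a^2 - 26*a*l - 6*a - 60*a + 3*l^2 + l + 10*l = 48*a^2 - 66*a + 3*l^2 + l*(11 - 26*a)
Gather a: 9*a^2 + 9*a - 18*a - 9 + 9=9*a^2 - 9*a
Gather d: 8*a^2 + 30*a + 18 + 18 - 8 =8*a^2 + 30*a + 28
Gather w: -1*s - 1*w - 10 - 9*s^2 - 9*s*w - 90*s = -9*s^2 - 91*s + w*(-9*s - 1) - 10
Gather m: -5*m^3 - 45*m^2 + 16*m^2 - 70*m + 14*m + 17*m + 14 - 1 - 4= -5*m^3 - 29*m^2 - 39*m + 9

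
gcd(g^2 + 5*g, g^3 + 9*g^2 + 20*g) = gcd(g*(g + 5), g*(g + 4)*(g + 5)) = g^2 + 5*g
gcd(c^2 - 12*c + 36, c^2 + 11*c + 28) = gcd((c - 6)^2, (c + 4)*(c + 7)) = 1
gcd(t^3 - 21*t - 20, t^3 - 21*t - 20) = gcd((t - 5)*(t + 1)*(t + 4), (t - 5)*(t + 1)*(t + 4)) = t^3 - 21*t - 20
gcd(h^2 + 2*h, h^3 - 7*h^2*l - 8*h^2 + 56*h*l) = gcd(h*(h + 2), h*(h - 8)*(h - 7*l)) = h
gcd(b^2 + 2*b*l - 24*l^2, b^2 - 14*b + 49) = 1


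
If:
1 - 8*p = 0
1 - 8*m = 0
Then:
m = 1/8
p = 1/8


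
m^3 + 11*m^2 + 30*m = m*(m + 5)*(m + 6)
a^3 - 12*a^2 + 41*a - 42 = (a - 7)*(a - 3)*(a - 2)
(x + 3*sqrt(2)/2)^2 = x^2 + 3*sqrt(2)*x + 9/2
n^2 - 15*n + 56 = (n - 8)*(n - 7)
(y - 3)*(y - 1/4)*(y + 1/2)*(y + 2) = y^4 - 3*y^3/4 - 51*y^2/8 - 11*y/8 + 3/4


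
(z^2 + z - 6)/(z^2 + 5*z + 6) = (z - 2)/(z + 2)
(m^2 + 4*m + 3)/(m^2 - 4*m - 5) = (m + 3)/(m - 5)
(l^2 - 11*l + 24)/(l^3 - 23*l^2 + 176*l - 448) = (l - 3)/(l^2 - 15*l + 56)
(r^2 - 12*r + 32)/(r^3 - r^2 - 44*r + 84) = (r^2 - 12*r + 32)/(r^3 - r^2 - 44*r + 84)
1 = 1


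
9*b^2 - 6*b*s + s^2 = (-3*b + s)^2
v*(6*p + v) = 6*p*v + v^2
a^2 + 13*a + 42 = (a + 6)*(a + 7)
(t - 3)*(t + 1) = t^2 - 2*t - 3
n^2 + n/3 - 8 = (n - 8/3)*(n + 3)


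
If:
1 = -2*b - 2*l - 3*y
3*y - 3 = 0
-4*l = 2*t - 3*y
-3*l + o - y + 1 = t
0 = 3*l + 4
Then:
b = -2/3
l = -4/3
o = 1/6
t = 25/6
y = 1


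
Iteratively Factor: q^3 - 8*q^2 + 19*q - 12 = (q - 1)*(q^2 - 7*q + 12) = (q - 3)*(q - 1)*(q - 4)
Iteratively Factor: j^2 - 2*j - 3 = (j + 1)*(j - 3)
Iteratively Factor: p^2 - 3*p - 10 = (p - 5)*(p + 2)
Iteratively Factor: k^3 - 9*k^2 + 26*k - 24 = (k - 4)*(k^2 - 5*k + 6) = (k - 4)*(k - 2)*(k - 3)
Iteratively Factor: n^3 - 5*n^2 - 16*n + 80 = (n + 4)*(n^2 - 9*n + 20) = (n - 4)*(n + 4)*(n - 5)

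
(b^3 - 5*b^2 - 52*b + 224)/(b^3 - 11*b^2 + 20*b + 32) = (b + 7)/(b + 1)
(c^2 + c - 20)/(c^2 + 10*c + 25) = (c - 4)/(c + 5)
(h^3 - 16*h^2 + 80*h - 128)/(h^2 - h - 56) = (h^2 - 8*h + 16)/(h + 7)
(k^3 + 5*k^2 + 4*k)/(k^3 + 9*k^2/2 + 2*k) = 2*(k + 1)/(2*k + 1)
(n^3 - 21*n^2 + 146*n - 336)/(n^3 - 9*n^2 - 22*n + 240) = (n - 7)/(n + 5)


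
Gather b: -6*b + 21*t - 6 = -6*b + 21*t - 6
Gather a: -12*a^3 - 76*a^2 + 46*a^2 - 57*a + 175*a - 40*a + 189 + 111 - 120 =-12*a^3 - 30*a^2 + 78*a + 180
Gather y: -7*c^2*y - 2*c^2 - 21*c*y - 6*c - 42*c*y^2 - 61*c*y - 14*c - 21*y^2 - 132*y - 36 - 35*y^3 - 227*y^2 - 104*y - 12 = -2*c^2 - 20*c - 35*y^3 + y^2*(-42*c - 248) + y*(-7*c^2 - 82*c - 236) - 48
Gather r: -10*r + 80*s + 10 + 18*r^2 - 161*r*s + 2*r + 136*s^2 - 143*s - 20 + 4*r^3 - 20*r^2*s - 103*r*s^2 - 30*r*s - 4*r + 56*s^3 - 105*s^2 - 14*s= 4*r^3 + r^2*(18 - 20*s) + r*(-103*s^2 - 191*s - 12) + 56*s^3 + 31*s^2 - 77*s - 10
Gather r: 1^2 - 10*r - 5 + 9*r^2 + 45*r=9*r^2 + 35*r - 4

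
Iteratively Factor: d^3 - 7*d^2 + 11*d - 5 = (d - 1)*(d^2 - 6*d + 5) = (d - 1)^2*(d - 5)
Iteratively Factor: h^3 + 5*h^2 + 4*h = (h + 4)*(h^2 + h) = h*(h + 4)*(h + 1)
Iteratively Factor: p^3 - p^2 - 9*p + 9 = (p - 3)*(p^2 + 2*p - 3) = (p - 3)*(p - 1)*(p + 3)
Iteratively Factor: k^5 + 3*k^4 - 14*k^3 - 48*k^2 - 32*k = (k + 4)*(k^4 - k^3 - 10*k^2 - 8*k) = (k + 2)*(k + 4)*(k^3 - 3*k^2 - 4*k) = k*(k + 2)*(k + 4)*(k^2 - 3*k - 4) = k*(k - 4)*(k + 2)*(k + 4)*(k + 1)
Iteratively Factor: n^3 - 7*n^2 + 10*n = (n - 5)*(n^2 - 2*n) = (n - 5)*(n - 2)*(n)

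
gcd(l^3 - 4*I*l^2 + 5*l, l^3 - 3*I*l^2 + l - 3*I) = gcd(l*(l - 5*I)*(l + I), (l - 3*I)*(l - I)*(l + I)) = l + I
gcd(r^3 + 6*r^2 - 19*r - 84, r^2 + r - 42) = r + 7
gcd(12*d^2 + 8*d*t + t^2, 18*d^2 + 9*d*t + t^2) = 6*d + t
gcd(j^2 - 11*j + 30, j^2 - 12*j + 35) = j - 5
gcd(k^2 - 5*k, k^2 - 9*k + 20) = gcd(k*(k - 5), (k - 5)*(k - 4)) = k - 5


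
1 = 1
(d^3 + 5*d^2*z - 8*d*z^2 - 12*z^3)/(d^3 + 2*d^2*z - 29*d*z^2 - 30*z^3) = (-d + 2*z)/(-d + 5*z)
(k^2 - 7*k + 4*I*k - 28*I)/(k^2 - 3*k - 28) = (k + 4*I)/(k + 4)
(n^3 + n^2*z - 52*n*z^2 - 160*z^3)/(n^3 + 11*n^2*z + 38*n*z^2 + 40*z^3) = (n - 8*z)/(n + 2*z)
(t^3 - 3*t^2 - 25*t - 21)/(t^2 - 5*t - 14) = (t^2 + 4*t + 3)/(t + 2)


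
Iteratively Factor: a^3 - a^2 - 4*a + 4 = (a + 2)*(a^2 - 3*a + 2) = (a - 1)*(a + 2)*(a - 2)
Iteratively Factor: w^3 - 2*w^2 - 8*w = (w + 2)*(w^2 - 4*w) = (w - 4)*(w + 2)*(w)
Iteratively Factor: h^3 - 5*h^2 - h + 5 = (h - 5)*(h^2 - 1) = (h - 5)*(h + 1)*(h - 1)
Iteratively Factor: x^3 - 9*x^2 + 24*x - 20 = (x - 5)*(x^2 - 4*x + 4) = (x - 5)*(x - 2)*(x - 2)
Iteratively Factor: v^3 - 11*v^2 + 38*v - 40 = (v - 2)*(v^2 - 9*v + 20) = (v - 4)*(v - 2)*(v - 5)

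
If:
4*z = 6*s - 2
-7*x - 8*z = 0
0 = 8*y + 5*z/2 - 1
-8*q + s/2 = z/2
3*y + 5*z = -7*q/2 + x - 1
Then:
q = 737/27592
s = 501/3449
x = 1112/3449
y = 11763/55184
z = -973/3449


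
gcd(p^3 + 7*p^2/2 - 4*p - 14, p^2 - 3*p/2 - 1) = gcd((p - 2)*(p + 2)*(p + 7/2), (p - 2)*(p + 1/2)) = p - 2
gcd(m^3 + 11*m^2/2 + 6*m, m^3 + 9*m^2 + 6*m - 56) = m + 4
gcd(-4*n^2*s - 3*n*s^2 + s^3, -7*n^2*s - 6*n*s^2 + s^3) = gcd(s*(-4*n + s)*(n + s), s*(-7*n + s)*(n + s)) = n*s + s^2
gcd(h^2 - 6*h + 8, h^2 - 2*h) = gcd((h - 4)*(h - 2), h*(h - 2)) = h - 2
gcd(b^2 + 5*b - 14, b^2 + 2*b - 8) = b - 2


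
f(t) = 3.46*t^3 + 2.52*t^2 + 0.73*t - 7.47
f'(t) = 10.38*t^2 + 5.04*t + 0.73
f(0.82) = -3.27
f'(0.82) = 11.84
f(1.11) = 1.18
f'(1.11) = 19.11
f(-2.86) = -69.89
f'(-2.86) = 71.22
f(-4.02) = -194.46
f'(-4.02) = 148.21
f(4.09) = 274.40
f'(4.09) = 194.98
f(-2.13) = -31.03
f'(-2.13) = 37.09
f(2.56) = 68.96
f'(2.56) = 81.66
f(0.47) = -6.21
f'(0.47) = 5.39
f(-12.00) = -5632.23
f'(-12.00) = 1434.97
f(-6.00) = -668.49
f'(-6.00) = 344.17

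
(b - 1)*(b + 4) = b^2 + 3*b - 4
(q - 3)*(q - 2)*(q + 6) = q^3 + q^2 - 24*q + 36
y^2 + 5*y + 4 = (y + 1)*(y + 4)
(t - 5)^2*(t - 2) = t^3 - 12*t^2 + 45*t - 50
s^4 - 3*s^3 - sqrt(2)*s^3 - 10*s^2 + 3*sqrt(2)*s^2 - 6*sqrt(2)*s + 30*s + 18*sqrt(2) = (s - 3)*(s - 3*sqrt(2))*(s + sqrt(2))^2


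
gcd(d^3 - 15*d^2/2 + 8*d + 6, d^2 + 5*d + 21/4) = 1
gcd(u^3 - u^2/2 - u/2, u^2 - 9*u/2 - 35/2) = 1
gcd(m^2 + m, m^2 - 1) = m + 1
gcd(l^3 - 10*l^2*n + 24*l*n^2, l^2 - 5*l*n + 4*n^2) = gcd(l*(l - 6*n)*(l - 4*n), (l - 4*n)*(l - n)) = l - 4*n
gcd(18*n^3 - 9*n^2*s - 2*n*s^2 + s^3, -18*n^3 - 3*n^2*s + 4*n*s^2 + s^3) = -6*n^2 + n*s + s^2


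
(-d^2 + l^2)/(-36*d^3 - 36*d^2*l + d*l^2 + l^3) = (d - l)/(36*d^2 - l^2)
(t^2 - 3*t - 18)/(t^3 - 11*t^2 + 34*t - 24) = (t + 3)/(t^2 - 5*t + 4)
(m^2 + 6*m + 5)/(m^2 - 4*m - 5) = (m + 5)/(m - 5)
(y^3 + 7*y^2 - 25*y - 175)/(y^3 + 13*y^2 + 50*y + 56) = (y^2 - 25)/(y^2 + 6*y + 8)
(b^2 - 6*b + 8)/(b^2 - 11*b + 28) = (b - 2)/(b - 7)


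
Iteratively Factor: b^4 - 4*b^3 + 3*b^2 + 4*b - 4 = (b - 2)*(b^3 - 2*b^2 - b + 2) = (b - 2)*(b + 1)*(b^2 - 3*b + 2) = (b - 2)^2*(b + 1)*(b - 1)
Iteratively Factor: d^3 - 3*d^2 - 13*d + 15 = (d - 1)*(d^2 - 2*d - 15) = (d - 5)*(d - 1)*(d + 3)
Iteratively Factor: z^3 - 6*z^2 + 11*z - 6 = (z - 2)*(z^2 - 4*z + 3) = (z - 2)*(z - 1)*(z - 3)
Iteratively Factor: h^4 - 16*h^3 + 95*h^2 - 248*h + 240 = (h - 4)*(h^3 - 12*h^2 + 47*h - 60) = (h - 5)*(h - 4)*(h^2 - 7*h + 12) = (h - 5)*(h - 4)^2*(h - 3)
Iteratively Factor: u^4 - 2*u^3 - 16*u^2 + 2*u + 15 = (u + 3)*(u^3 - 5*u^2 - u + 5) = (u - 5)*(u + 3)*(u^2 - 1) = (u - 5)*(u - 1)*(u + 3)*(u + 1)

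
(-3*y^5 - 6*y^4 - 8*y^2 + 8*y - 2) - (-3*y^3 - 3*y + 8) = -3*y^5 - 6*y^4 + 3*y^3 - 8*y^2 + 11*y - 10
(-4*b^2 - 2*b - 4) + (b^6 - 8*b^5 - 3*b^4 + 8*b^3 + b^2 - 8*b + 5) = b^6 - 8*b^5 - 3*b^4 + 8*b^3 - 3*b^2 - 10*b + 1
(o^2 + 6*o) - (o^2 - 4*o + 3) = 10*o - 3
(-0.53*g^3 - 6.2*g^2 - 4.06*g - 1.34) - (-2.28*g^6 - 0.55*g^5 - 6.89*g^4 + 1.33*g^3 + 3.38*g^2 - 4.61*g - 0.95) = 2.28*g^6 + 0.55*g^5 + 6.89*g^4 - 1.86*g^3 - 9.58*g^2 + 0.550000000000001*g - 0.39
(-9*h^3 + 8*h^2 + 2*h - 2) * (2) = -18*h^3 + 16*h^2 + 4*h - 4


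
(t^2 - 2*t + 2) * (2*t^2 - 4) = 2*t^4 - 4*t^3 + 8*t - 8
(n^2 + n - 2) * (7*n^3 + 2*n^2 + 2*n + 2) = 7*n^5 + 9*n^4 - 10*n^3 - 2*n - 4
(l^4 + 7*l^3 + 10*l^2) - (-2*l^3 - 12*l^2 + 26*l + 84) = l^4 + 9*l^3 + 22*l^2 - 26*l - 84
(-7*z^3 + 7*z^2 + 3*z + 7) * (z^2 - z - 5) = -7*z^5 + 14*z^4 + 31*z^3 - 31*z^2 - 22*z - 35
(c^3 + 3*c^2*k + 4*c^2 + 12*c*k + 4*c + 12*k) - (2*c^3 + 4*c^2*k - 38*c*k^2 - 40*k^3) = -c^3 - c^2*k + 4*c^2 + 38*c*k^2 + 12*c*k + 4*c + 40*k^3 + 12*k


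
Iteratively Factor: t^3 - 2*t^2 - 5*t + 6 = (t - 3)*(t^2 + t - 2) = (t - 3)*(t - 1)*(t + 2)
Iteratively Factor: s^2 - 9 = (s + 3)*(s - 3)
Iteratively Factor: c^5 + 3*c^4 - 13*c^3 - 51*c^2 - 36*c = (c + 3)*(c^4 - 13*c^2 - 12*c) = (c - 4)*(c + 3)*(c^3 + 4*c^2 + 3*c) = c*(c - 4)*(c + 3)*(c^2 + 4*c + 3) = c*(c - 4)*(c + 1)*(c + 3)*(c + 3)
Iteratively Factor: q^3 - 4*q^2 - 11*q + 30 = (q - 2)*(q^2 - 2*q - 15) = (q - 5)*(q - 2)*(q + 3)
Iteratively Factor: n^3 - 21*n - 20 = (n + 4)*(n^2 - 4*n - 5) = (n + 1)*(n + 4)*(n - 5)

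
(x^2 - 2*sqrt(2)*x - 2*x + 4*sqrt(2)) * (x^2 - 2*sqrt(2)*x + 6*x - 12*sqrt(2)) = x^4 - 4*sqrt(2)*x^3 + 4*x^3 - 16*sqrt(2)*x^2 - 4*x^2 + 32*x + 48*sqrt(2)*x - 96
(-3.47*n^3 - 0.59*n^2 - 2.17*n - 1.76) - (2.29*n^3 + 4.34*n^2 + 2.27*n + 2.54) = -5.76*n^3 - 4.93*n^2 - 4.44*n - 4.3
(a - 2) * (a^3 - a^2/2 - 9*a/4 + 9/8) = a^4 - 5*a^3/2 - 5*a^2/4 + 45*a/8 - 9/4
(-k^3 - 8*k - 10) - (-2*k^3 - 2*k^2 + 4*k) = k^3 + 2*k^2 - 12*k - 10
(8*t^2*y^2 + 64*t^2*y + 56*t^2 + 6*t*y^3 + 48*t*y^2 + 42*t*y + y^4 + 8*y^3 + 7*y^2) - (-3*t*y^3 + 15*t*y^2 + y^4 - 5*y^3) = 8*t^2*y^2 + 64*t^2*y + 56*t^2 + 9*t*y^3 + 33*t*y^2 + 42*t*y + 13*y^3 + 7*y^2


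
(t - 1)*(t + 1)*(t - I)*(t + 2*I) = t^4 + I*t^3 + t^2 - I*t - 2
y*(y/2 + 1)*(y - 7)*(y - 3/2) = y^4/2 - 13*y^3/4 - 13*y^2/4 + 21*y/2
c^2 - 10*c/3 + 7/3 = (c - 7/3)*(c - 1)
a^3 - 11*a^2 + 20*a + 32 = (a - 8)*(a - 4)*(a + 1)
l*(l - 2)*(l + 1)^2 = l^4 - 3*l^2 - 2*l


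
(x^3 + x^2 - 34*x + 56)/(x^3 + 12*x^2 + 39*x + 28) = (x^2 - 6*x + 8)/(x^2 + 5*x + 4)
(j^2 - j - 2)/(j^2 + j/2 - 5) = 2*(j + 1)/(2*j + 5)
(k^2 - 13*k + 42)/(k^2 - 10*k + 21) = (k - 6)/(k - 3)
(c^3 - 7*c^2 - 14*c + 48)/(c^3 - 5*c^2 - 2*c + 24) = (c^3 - 7*c^2 - 14*c + 48)/(c^3 - 5*c^2 - 2*c + 24)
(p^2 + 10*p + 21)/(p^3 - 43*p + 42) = (p + 3)/(p^2 - 7*p + 6)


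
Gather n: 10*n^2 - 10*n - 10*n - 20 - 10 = 10*n^2 - 20*n - 30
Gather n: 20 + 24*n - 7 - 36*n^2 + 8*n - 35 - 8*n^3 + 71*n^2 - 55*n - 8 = -8*n^3 + 35*n^2 - 23*n - 30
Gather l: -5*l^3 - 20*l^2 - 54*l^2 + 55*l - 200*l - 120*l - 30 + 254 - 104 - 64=-5*l^3 - 74*l^2 - 265*l + 56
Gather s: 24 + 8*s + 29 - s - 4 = 7*s + 49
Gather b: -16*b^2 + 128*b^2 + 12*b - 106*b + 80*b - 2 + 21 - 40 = 112*b^2 - 14*b - 21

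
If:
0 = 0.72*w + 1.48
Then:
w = -2.06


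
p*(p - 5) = p^2 - 5*p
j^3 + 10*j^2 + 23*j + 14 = (j + 1)*(j + 2)*(j + 7)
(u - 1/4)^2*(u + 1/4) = u^3 - u^2/4 - u/16 + 1/64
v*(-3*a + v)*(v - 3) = -3*a*v^2 + 9*a*v + v^3 - 3*v^2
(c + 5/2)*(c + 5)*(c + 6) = c^3 + 27*c^2/2 + 115*c/2 + 75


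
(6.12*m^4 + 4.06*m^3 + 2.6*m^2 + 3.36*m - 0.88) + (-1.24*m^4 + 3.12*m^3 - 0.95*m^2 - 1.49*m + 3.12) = 4.88*m^4 + 7.18*m^3 + 1.65*m^2 + 1.87*m + 2.24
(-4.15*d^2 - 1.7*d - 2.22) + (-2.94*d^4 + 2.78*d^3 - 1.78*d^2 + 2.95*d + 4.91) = -2.94*d^4 + 2.78*d^3 - 5.93*d^2 + 1.25*d + 2.69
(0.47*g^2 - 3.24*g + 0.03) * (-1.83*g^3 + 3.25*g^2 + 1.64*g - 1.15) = -0.8601*g^5 + 7.4567*g^4 - 9.8141*g^3 - 5.7566*g^2 + 3.7752*g - 0.0345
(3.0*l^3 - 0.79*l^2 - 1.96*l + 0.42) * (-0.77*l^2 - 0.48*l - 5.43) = -2.31*l^5 - 0.8317*l^4 - 14.4016*l^3 + 4.9071*l^2 + 10.4412*l - 2.2806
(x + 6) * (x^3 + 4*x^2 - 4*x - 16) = x^4 + 10*x^3 + 20*x^2 - 40*x - 96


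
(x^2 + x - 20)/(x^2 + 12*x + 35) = (x - 4)/(x + 7)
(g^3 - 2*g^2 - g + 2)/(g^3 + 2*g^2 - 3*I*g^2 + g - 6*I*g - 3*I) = (g^2 - 3*g + 2)/(g^2 + g*(1 - 3*I) - 3*I)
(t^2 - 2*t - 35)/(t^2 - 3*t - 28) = (t + 5)/(t + 4)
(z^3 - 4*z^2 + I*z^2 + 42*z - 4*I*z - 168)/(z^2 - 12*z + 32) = (z^2 + I*z + 42)/(z - 8)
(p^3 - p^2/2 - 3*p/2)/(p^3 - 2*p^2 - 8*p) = (-2*p^2 + p + 3)/(2*(-p^2 + 2*p + 8))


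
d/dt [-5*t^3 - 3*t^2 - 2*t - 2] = -15*t^2 - 6*t - 2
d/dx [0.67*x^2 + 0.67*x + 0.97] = 1.34*x + 0.67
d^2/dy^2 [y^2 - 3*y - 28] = 2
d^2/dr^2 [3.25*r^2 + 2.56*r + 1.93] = 6.50000000000000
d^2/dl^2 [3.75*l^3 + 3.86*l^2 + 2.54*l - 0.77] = 22.5*l + 7.72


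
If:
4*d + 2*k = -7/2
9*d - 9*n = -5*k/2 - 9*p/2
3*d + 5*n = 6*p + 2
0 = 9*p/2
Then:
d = 319/376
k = -162/47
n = -41/376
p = 0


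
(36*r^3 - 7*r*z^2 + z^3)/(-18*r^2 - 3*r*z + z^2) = (-6*r^2 - r*z + z^2)/(3*r + z)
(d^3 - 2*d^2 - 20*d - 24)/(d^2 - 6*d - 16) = (d^2 - 4*d - 12)/(d - 8)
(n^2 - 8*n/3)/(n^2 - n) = (n - 8/3)/(n - 1)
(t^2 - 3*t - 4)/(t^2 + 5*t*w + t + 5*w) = (t - 4)/(t + 5*w)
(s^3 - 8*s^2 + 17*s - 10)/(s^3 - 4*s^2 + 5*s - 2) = (s - 5)/(s - 1)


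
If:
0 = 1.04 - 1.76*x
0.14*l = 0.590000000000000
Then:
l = 4.21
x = 0.59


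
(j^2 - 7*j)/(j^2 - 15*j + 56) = j/(j - 8)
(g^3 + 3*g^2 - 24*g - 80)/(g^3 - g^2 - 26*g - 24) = (g^2 - g - 20)/(g^2 - 5*g - 6)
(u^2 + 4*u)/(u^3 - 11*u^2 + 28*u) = (u + 4)/(u^2 - 11*u + 28)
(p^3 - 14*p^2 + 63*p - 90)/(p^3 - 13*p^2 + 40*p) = (p^2 - 9*p + 18)/(p*(p - 8))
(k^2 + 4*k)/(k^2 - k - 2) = k*(k + 4)/(k^2 - k - 2)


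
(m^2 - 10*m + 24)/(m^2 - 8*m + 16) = (m - 6)/(m - 4)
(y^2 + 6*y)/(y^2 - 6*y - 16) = y*(y + 6)/(y^2 - 6*y - 16)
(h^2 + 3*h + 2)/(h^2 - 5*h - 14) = (h + 1)/(h - 7)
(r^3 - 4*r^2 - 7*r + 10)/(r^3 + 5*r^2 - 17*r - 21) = (r^3 - 4*r^2 - 7*r + 10)/(r^3 + 5*r^2 - 17*r - 21)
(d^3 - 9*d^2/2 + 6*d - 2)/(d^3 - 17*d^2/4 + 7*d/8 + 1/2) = 4*(d^2 - 4*d + 4)/(4*d^2 - 15*d - 4)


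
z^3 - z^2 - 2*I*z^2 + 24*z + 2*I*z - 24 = (z - 1)*(z - 6*I)*(z + 4*I)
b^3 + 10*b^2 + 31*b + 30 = (b + 2)*(b + 3)*(b + 5)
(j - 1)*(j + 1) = j^2 - 1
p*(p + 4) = p^2 + 4*p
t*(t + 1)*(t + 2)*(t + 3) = t^4 + 6*t^3 + 11*t^2 + 6*t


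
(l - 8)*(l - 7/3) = l^2 - 31*l/3 + 56/3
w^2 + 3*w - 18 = (w - 3)*(w + 6)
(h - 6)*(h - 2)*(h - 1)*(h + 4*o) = h^4 + 4*h^3*o - 9*h^3 - 36*h^2*o + 20*h^2 + 80*h*o - 12*h - 48*o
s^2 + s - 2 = (s - 1)*(s + 2)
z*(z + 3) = z^2 + 3*z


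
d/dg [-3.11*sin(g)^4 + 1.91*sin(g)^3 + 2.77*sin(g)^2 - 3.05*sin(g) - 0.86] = (-12.44*sin(g)^3 + 5.73*sin(g)^2 + 5.54*sin(g) - 3.05)*cos(g)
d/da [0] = 0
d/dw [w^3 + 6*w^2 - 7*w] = 3*w^2 + 12*w - 7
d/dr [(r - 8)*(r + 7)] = 2*r - 1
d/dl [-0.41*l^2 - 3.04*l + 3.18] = -0.82*l - 3.04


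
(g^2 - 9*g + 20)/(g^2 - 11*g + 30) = (g - 4)/(g - 6)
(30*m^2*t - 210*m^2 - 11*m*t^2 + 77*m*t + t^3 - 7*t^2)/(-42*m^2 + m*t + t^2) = (-5*m*t + 35*m + t^2 - 7*t)/(7*m + t)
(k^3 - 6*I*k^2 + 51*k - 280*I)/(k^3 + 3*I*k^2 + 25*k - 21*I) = (k^2 - 13*I*k - 40)/(k^2 - 4*I*k - 3)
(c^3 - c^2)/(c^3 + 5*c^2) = (c - 1)/(c + 5)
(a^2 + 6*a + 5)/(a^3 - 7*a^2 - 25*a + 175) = (a + 1)/(a^2 - 12*a + 35)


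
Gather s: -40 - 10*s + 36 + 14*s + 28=4*s + 24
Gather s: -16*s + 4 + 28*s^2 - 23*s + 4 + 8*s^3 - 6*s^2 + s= 8*s^3 + 22*s^2 - 38*s + 8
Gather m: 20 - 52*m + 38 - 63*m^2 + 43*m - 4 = -63*m^2 - 9*m + 54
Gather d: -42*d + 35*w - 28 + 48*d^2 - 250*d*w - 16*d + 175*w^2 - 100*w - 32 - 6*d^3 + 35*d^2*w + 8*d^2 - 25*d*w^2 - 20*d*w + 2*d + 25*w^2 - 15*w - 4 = -6*d^3 + d^2*(35*w + 56) + d*(-25*w^2 - 270*w - 56) + 200*w^2 - 80*w - 64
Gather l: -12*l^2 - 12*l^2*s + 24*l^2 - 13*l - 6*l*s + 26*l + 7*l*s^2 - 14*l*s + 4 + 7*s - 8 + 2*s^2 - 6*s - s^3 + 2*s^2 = l^2*(12 - 12*s) + l*(7*s^2 - 20*s + 13) - s^3 + 4*s^2 + s - 4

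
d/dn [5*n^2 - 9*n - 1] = 10*n - 9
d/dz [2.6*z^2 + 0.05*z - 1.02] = 5.2*z + 0.05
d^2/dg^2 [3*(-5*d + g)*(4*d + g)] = 6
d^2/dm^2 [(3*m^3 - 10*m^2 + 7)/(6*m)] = 1 + 7/(3*m^3)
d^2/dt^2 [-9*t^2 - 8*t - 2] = -18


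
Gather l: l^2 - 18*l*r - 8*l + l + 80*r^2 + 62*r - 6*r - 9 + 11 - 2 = l^2 + l*(-18*r - 7) + 80*r^2 + 56*r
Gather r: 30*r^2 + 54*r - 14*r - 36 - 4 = 30*r^2 + 40*r - 40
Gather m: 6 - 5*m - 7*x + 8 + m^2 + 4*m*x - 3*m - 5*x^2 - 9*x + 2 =m^2 + m*(4*x - 8) - 5*x^2 - 16*x + 16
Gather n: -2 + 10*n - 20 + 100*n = 110*n - 22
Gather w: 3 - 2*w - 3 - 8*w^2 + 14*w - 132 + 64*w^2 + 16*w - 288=56*w^2 + 28*w - 420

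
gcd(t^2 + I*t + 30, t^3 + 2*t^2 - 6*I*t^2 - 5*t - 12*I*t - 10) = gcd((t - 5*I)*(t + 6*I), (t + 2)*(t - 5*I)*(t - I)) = t - 5*I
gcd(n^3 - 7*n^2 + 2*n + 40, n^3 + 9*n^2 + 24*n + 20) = n + 2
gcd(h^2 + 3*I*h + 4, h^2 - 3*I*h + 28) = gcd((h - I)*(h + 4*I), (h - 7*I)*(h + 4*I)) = h + 4*I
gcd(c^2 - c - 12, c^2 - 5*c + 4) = c - 4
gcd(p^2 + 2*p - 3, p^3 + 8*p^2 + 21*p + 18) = p + 3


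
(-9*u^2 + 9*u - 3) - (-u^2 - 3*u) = -8*u^2 + 12*u - 3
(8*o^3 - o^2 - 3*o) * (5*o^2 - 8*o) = 40*o^5 - 69*o^4 - 7*o^3 + 24*o^2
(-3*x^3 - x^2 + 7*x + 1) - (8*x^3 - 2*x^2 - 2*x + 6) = -11*x^3 + x^2 + 9*x - 5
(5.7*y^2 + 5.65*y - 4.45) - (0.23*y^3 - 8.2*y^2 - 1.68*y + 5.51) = -0.23*y^3 + 13.9*y^2 + 7.33*y - 9.96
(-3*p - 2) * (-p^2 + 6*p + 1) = 3*p^3 - 16*p^2 - 15*p - 2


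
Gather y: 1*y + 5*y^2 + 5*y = 5*y^2 + 6*y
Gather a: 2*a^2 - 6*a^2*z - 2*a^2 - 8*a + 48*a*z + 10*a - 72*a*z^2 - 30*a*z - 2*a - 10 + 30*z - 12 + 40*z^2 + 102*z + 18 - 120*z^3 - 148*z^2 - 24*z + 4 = -6*a^2*z + a*(-72*z^2 + 18*z) - 120*z^3 - 108*z^2 + 108*z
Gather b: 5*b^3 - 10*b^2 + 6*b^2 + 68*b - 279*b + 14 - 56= 5*b^3 - 4*b^2 - 211*b - 42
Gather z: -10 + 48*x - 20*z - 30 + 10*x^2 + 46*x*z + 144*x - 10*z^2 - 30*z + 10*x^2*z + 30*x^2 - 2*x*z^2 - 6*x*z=40*x^2 + 192*x + z^2*(-2*x - 10) + z*(10*x^2 + 40*x - 50) - 40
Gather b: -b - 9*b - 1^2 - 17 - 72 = -10*b - 90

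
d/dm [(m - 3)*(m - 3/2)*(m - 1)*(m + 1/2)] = m*(8*m^2 - 30*m + 25)/2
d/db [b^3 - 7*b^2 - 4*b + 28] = 3*b^2 - 14*b - 4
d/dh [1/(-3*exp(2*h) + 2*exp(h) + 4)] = (6*exp(h) - 2)*exp(h)/(-3*exp(2*h) + 2*exp(h) + 4)^2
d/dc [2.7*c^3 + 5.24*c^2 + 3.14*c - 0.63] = 8.1*c^2 + 10.48*c + 3.14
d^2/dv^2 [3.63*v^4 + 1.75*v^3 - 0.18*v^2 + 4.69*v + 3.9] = 43.56*v^2 + 10.5*v - 0.36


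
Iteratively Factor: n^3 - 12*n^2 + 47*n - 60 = (n - 4)*(n^2 - 8*n + 15) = (n - 4)*(n - 3)*(n - 5)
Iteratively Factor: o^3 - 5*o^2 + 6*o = (o)*(o^2 - 5*o + 6) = o*(o - 3)*(o - 2)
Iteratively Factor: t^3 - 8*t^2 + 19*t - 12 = (t - 4)*(t^2 - 4*t + 3) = (t - 4)*(t - 1)*(t - 3)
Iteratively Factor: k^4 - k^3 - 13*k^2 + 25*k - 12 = (k + 4)*(k^3 - 5*k^2 + 7*k - 3) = (k - 3)*(k + 4)*(k^2 - 2*k + 1) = (k - 3)*(k - 1)*(k + 4)*(k - 1)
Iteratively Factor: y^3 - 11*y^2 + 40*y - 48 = (y - 4)*(y^2 - 7*y + 12) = (y - 4)*(y - 3)*(y - 4)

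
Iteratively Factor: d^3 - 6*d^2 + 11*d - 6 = (d - 3)*(d^2 - 3*d + 2) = (d - 3)*(d - 1)*(d - 2)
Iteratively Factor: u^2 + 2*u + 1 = (u + 1)*(u + 1)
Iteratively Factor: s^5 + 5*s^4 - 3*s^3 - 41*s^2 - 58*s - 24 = (s - 3)*(s^4 + 8*s^3 + 21*s^2 + 22*s + 8) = (s - 3)*(s + 1)*(s^3 + 7*s^2 + 14*s + 8) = (s - 3)*(s + 1)^2*(s^2 + 6*s + 8) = (s - 3)*(s + 1)^2*(s + 4)*(s + 2)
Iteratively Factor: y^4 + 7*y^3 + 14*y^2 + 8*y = (y + 1)*(y^3 + 6*y^2 + 8*y) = (y + 1)*(y + 2)*(y^2 + 4*y) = y*(y + 1)*(y + 2)*(y + 4)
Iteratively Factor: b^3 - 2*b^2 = (b)*(b^2 - 2*b) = b*(b - 2)*(b)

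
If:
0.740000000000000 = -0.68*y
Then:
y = -1.09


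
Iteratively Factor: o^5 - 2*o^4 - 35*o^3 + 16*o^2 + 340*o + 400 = (o - 5)*(o^4 + 3*o^3 - 20*o^2 - 84*o - 80) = (o - 5)*(o + 2)*(o^3 + o^2 - 22*o - 40) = (o - 5)*(o + 2)*(o + 4)*(o^2 - 3*o - 10) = (o - 5)*(o + 2)^2*(o + 4)*(o - 5)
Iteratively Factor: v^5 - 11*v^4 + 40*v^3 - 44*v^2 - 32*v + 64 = (v - 2)*(v^4 - 9*v^3 + 22*v^2 - 32) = (v - 2)*(v + 1)*(v^3 - 10*v^2 + 32*v - 32) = (v - 4)*(v - 2)*(v + 1)*(v^2 - 6*v + 8) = (v - 4)^2*(v - 2)*(v + 1)*(v - 2)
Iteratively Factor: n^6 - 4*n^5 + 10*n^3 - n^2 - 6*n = (n - 3)*(n^5 - n^4 - 3*n^3 + n^2 + 2*n) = (n - 3)*(n + 1)*(n^4 - 2*n^3 - n^2 + 2*n) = (n - 3)*(n - 2)*(n + 1)*(n^3 - n) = (n - 3)*(n - 2)*(n + 1)^2*(n^2 - n) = n*(n - 3)*(n - 2)*(n + 1)^2*(n - 1)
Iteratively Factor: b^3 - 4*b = (b - 2)*(b^2 + 2*b) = (b - 2)*(b + 2)*(b)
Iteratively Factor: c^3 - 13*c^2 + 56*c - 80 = (c - 5)*(c^2 - 8*c + 16) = (c - 5)*(c - 4)*(c - 4)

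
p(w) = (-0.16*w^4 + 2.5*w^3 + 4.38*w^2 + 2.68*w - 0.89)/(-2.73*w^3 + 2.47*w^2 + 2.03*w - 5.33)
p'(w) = (8.19*w^2 - 4.94*w - 2.03)*(-0.16*w^4 + 2.5*w^3 + 4.38*w^2 + 2.68*w - 0.89)/(-2.73*w^3 + 2.47*w^2 + 2.03*w - 5.33)^2 + (-0.64*w^3 + 7.5*w^2 + 8.76*w + 2.68)/(-2.73*w^3 + 2.47*w^2 + 2.03*w - 5.33) = (0.4368*w^6 - 0.790400000000002*w^5 + 17.158*w^4 + 28.194*w^3 - 44.9923*w^2 - 42.2942*w - 12.4777)/(7.4529*w^6 - 13.4862*w^5 - 4.9829*w^4 + 39.13*w^3 - 22.2093*w^2 - 21.6398*w + 28.4089)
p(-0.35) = 0.25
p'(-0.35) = -0.13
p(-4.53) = -0.77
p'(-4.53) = 0.11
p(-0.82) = 0.42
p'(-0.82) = -1.05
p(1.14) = -2.93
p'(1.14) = -3.30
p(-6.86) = -1.00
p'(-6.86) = 0.09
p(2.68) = -2.24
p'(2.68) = 0.86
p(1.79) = -3.25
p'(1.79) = 1.18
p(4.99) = -1.22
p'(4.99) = 0.23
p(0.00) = 0.17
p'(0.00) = -0.44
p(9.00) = -0.65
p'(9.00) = 0.10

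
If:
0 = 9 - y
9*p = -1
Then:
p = -1/9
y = 9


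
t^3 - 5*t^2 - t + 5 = (t - 5)*(t - 1)*(t + 1)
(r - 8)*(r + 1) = r^2 - 7*r - 8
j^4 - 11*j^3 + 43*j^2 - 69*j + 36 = (j - 4)*(j - 3)^2*(j - 1)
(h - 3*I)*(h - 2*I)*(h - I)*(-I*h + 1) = -I*h^4 - 5*h^3 + 5*I*h^2 - 5*h + 6*I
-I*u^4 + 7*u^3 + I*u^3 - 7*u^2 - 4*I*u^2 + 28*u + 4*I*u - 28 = (u - 2*I)*(u + 2*I)*(u + 7*I)*(-I*u + I)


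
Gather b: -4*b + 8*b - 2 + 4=4*b + 2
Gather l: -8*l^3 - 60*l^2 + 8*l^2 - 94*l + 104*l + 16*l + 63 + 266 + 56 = -8*l^3 - 52*l^2 + 26*l + 385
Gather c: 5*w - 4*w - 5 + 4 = w - 1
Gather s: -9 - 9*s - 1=-9*s - 10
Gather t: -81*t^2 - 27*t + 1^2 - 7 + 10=-81*t^2 - 27*t + 4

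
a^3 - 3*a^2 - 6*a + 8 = (a - 4)*(a - 1)*(a + 2)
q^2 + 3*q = q*(q + 3)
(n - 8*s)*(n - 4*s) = n^2 - 12*n*s + 32*s^2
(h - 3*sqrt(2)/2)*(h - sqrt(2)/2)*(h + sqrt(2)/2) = h^3 - 3*sqrt(2)*h^2/2 - h/2 + 3*sqrt(2)/4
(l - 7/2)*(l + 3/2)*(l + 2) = l^3 - 37*l/4 - 21/2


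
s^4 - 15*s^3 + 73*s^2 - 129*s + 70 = (s - 7)*(s - 5)*(s - 2)*(s - 1)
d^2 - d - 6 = (d - 3)*(d + 2)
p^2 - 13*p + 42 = (p - 7)*(p - 6)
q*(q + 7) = q^2 + 7*q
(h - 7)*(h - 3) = h^2 - 10*h + 21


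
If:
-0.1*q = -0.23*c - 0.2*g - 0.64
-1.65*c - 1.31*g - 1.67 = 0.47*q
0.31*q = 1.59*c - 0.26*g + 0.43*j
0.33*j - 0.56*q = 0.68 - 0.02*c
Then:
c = -1.30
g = -0.51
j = 6.22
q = 2.41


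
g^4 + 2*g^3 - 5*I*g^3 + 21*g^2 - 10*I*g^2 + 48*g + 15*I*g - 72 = (g - 1)*(g + 3)*(g - 8*I)*(g + 3*I)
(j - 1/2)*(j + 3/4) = j^2 + j/4 - 3/8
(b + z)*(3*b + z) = 3*b^2 + 4*b*z + z^2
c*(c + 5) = c^2 + 5*c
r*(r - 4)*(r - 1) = r^3 - 5*r^2 + 4*r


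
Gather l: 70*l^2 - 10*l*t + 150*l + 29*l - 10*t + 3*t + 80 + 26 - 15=70*l^2 + l*(179 - 10*t) - 7*t + 91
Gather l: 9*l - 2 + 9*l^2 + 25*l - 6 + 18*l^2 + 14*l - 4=27*l^2 + 48*l - 12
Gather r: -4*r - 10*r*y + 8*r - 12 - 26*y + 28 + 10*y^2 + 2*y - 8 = r*(4 - 10*y) + 10*y^2 - 24*y + 8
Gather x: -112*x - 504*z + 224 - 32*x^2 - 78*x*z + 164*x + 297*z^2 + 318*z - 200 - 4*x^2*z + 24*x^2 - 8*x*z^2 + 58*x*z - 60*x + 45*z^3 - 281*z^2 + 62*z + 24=x^2*(-4*z - 8) + x*(-8*z^2 - 20*z - 8) + 45*z^3 + 16*z^2 - 124*z + 48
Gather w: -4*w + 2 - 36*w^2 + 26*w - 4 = -36*w^2 + 22*w - 2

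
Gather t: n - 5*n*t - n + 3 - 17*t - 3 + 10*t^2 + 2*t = 10*t^2 + t*(-5*n - 15)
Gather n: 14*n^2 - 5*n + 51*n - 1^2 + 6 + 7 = 14*n^2 + 46*n + 12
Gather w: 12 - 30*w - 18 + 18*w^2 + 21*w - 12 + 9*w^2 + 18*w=27*w^2 + 9*w - 18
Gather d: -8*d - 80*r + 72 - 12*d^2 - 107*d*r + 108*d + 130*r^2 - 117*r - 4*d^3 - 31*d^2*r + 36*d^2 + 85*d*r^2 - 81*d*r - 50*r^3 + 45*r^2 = -4*d^3 + d^2*(24 - 31*r) + d*(85*r^2 - 188*r + 100) - 50*r^3 + 175*r^2 - 197*r + 72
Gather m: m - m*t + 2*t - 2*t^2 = m*(1 - t) - 2*t^2 + 2*t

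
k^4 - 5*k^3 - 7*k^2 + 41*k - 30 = (k - 5)*(k - 2)*(k - 1)*(k + 3)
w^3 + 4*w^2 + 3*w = w*(w + 1)*(w + 3)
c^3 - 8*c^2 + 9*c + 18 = (c - 6)*(c - 3)*(c + 1)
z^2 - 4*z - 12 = (z - 6)*(z + 2)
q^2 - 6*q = q*(q - 6)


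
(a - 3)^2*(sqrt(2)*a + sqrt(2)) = sqrt(2)*a^3 - 5*sqrt(2)*a^2 + 3*sqrt(2)*a + 9*sqrt(2)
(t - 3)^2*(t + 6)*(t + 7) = t^4 + 7*t^3 - 27*t^2 - 135*t + 378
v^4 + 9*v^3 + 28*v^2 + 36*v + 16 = (v + 1)*(v + 2)^2*(v + 4)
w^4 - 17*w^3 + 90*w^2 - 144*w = w*(w - 8)*(w - 6)*(w - 3)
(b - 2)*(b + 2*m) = b^2 + 2*b*m - 2*b - 4*m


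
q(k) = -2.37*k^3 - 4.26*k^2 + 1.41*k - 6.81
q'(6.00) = -305.67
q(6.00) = -663.63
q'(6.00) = -305.67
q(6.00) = -663.63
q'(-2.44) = -20.13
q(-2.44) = -1.18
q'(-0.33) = 3.45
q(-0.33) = -7.65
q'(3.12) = -94.38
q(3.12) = -115.86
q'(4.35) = -170.19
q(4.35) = -276.37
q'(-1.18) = 1.56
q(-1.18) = -10.51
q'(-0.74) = 3.82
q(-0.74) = -9.23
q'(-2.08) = -11.63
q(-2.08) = -6.85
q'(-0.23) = 2.99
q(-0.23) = -7.33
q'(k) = -7.11*k^2 - 8.52*k + 1.41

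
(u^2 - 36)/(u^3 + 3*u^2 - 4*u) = (u^2 - 36)/(u*(u^2 + 3*u - 4))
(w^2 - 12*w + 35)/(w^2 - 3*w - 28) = (w - 5)/(w + 4)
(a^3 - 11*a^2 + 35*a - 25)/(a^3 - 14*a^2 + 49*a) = (a^3 - 11*a^2 + 35*a - 25)/(a*(a^2 - 14*a + 49))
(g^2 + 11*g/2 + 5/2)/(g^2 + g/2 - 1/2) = (2*g^2 + 11*g + 5)/(2*g^2 + g - 1)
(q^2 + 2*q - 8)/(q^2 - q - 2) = (q + 4)/(q + 1)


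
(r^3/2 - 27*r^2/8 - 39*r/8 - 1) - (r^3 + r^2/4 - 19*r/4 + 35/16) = -r^3/2 - 29*r^2/8 - r/8 - 51/16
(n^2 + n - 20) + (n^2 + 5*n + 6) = 2*n^2 + 6*n - 14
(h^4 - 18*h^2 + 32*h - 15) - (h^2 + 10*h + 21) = h^4 - 19*h^2 + 22*h - 36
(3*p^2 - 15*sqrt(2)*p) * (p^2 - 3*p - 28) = 3*p^4 - 15*sqrt(2)*p^3 - 9*p^3 - 84*p^2 + 45*sqrt(2)*p^2 + 420*sqrt(2)*p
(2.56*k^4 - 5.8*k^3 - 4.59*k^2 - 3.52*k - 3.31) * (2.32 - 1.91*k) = -4.8896*k^5 + 17.0172*k^4 - 4.6891*k^3 - 3.9256*k^2 - 1.8443*k - 7.6792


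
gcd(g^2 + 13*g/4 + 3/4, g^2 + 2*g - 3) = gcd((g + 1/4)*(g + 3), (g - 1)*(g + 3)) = g + 3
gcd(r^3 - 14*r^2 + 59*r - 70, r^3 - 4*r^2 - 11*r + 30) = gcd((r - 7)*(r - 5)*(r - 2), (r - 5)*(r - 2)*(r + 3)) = r^2 - 7*r + 10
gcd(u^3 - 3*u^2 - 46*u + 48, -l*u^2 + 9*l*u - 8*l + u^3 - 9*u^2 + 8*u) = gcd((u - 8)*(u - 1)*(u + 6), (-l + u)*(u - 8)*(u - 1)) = u^2 - 9*u + 8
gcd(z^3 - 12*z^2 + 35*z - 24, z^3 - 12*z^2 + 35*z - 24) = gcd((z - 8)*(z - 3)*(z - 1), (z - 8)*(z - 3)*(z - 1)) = z^3 - 12*z^2 + 35*z - 24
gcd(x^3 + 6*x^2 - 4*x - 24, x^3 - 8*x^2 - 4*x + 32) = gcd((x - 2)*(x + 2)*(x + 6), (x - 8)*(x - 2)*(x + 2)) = x^2 - 4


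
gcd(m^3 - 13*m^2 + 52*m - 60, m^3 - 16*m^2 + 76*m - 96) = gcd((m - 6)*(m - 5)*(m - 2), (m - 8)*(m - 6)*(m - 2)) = m^2 - 8*m + 12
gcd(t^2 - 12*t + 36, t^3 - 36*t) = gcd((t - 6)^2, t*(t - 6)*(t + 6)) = t - 6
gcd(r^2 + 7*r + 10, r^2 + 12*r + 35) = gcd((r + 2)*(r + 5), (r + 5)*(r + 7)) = r + 5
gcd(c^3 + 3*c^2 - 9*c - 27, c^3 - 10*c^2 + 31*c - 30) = c - 3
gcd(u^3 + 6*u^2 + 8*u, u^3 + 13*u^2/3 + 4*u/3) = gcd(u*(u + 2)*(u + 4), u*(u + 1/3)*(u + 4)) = u^2 + 4*u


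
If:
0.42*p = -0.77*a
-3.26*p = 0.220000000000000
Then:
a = 0.04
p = -0.07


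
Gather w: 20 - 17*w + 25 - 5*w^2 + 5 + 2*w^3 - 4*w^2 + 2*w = 2*w^3 - 9*w^2 - 15*w + 50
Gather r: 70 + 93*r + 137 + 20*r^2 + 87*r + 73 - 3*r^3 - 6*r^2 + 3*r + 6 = -3*r^3 + 14*r^2 + 183*r + 286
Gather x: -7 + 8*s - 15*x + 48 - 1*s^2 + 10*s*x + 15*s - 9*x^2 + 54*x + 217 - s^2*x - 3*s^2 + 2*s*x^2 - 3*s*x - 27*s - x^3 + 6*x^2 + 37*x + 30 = -4*s^2 - 4*s - x^3 + x^2*(2*s - 3) + x*(-s^2 + 7*s + 76) + 288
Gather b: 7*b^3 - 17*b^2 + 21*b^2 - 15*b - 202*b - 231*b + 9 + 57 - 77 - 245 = 7*b^3 + 4*b^2 - 448*b - 256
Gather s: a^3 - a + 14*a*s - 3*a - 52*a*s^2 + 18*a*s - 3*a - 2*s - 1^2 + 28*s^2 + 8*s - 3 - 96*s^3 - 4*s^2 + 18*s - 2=a^3 - 7*a - 96*s^3 + s^2*(24 - 52*a) + s*(32*a + 24) - 6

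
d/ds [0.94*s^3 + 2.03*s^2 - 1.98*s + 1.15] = 2.82*s^2 + 4.06*s - 1.98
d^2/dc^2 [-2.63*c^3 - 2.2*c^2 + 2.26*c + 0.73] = -15.78*c - 4.4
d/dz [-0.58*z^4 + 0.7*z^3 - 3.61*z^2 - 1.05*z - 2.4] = -2.32*z^3 + 2.1*z^2 - 7.22*z - 1.05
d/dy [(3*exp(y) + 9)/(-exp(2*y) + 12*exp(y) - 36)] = 3*(exp(y) + 12)*exp(y)/(exp(3*y) - 18*exp(2*y) + 108*exp(y) - 216)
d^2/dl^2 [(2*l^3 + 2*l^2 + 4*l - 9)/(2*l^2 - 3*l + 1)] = 2*(42*l^3 - 138*l^2 + 144*l - 49)/(8*l^6 - 36*l^5 + 66*l^4 - 63*l^3 + 33*l^2 - 9*l + 1)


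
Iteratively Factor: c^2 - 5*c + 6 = (c - 2)*(c - 3)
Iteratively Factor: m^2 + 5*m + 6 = (m + 3)*(m + 2)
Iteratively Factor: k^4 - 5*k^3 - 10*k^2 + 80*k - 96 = (k + 4)*(k^3 - 9*k^2 + 26*k - 24) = (k - 4)*(k + 4)*(k^2 - 5*k + 6) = (k - 4)*(k - 2)*(k + 4)*(k - 3)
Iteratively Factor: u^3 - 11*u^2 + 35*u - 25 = (u - 5)*(u^2 - 6*u + 5) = (u - 5)*(u - 1)*(u - 5)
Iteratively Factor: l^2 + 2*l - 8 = (l + 4)*(l - 2)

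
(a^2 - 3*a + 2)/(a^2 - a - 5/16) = 16*(-a^2 + 3*a - 2)/(-16*a^2 + 16*a + 5)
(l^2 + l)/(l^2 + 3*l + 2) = l/(l + 2)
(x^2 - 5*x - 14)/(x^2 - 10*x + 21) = (x + 2)/(x - 3)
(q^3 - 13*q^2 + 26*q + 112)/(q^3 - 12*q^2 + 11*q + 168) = (q + 2)/(q + 3)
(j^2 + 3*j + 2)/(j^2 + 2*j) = (j + 1)/j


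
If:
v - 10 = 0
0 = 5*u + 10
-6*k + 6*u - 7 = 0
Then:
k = -19/6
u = -2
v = 10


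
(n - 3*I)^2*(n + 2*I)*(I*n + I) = I*n^4 + 4*n^3 + I*n^3 + 4*n^2 + 3*I*n^2 + 18*n + 3*I*n + 18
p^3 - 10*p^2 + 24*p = p*(p - 6)*(p - 4)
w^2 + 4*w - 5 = (w - 1)*(w + 5)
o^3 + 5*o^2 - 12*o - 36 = (o - 3)*(o + 2)*(o + 6)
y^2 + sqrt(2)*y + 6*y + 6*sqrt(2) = (y + 6)*(y + sqrt(2))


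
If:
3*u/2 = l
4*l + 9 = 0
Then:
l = -9/4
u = -3/2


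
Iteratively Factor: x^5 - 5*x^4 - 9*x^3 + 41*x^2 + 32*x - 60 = (x + 2)*(x^4 - 7*x^3 + 5*x^2 + 31*x - 30) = (x - 1)*(x + 2)*(x^3 - 6*x^2 - x + 30) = (x - 3)*(x - 1)*(x + 2)*(x^2 - 3*x - 10) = (x - 3)*(x - 1)*(x + 2)^2*(x - 5)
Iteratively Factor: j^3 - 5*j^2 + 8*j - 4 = (j - 2)*(j^2 - 3*j + 2) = (j - 2)^2*(j - 1)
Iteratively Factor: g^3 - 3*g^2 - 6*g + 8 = (g - 4)*(g^2 + g - 2) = (g - 4)*(g + 2)*(g - 1)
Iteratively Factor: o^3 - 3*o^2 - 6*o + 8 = (o - 4)*(o^2 + o - 2) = (o - 4)*(o + 2)*(o - 1)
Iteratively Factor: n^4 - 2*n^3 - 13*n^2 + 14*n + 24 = (n + 1)*(n^3 - 3*n^2 - 10*n + 24) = (n + 1)*(n + 3)*(n^2 - 6*n + 8) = (n - 4)*(n + 1)*(n + 3)*(n - 2)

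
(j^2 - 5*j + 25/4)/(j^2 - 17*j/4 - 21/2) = (-4*j^2 + 20*j - 25)/(-4*j^2 + 17*j + 42)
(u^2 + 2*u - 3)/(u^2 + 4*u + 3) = (u - 1)/(u + 1)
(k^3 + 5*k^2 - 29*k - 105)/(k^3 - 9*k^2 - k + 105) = (k + 7)/(k - 7)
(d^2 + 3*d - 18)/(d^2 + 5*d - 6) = (d - 3)/(d - 1)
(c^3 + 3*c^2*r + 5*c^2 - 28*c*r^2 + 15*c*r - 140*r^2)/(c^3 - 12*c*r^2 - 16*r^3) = (c^2 + 7*c*r + 5*c + 35*r)/(c^2 + 4*c*r + 4*r^2)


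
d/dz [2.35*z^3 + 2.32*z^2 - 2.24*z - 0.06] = 7.05*z^2 + 4.64*z - 2.24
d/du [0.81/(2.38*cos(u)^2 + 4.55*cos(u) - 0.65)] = (3.8556*cos(u) + 3.6855)*sin(u)/(2.38*cos(u)^2 + 4.55*cos(u) - 0.65)^2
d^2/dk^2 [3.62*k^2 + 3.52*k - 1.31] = 7.24000000000000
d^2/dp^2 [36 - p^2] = -2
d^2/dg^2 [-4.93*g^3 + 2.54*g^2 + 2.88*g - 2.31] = 5.08 - 29.58*g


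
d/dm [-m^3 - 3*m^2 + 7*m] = -3*m^2 - 6*m + 7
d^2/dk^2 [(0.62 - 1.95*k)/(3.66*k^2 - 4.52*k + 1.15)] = (-(1.95*k - 0.62)*(7.32*k - 4.52)*(14.64*k - 9.04) + (42.822*k - 22.1664)*(3.66*k^2 - 4.52*k + 1.15))/(3.66*k^2 - 4.52*k + 1.15)^3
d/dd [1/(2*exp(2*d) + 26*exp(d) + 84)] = (-exp(d) - 13/2)*exp(d)/(exp(2*d) + 13*exp(d) + 42)^2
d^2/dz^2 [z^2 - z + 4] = 2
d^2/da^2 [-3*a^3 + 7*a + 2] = -18*a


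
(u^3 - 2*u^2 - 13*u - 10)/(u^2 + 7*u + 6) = (u^2 - 3*u - 10)/(u + 6)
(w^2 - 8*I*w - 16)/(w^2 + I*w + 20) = (w - 4*I)/(w + 5*I)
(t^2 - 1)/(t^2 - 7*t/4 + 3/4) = 4*(t + 1)/(4*t - 3)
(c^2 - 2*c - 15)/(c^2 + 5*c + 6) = (c - 5)/(c + 2)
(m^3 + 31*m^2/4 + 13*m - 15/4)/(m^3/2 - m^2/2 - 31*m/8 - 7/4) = 2*(-4*m^3 - 31*m^2 - 52*m + 15)/(-4*m^3 + 4*m^2 + 31*m + 14)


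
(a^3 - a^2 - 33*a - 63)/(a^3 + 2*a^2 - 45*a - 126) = (a + 3)/(a + 6)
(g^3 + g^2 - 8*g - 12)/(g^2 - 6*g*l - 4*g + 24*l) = (g^3 + g^2 - 8*g - 12)/(g^2 - 6*g*l - 4*g + 24*l)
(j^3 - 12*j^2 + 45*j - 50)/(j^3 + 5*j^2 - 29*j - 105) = (j^2 - 7*j + 10)/(j^2 + 10*j + 21)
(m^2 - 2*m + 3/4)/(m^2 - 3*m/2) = (m - 1/2)/m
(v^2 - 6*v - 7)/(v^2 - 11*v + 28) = (v + 1)/(v - 4)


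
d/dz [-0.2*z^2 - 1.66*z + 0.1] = -0.4*z - 1.66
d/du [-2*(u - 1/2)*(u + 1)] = -4*u - 1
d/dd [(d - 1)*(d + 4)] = 2*d + 3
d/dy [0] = 0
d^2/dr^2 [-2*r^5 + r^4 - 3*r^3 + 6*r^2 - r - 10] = -40*r^3 + 12*r^2 - 18*r + 12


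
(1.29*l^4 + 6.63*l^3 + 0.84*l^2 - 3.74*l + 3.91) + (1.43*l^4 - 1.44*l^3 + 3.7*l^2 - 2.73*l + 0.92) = 2.72*l^4 + 5.19*l^3 + 4.54*l^2 - 6.47*l + 4.83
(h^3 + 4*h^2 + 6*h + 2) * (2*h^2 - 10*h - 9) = 2*h^5 - 2*h^4 - 37*h^3 - 92*h^2 - 74*h - 18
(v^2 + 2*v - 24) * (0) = 0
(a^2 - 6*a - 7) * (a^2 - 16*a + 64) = a^4 - 22*a^3 + 153*a^2 - 272*a - 448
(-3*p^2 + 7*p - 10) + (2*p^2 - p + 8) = -p^2 + 6*p - 2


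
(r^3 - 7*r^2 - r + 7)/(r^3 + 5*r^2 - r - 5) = (r - 7)/(r + 5)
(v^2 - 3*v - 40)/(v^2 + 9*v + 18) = (v^2 - 3*v - 40)/(v^2 + 9*v + 18)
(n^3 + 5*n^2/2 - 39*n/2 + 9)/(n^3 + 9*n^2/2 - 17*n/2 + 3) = (n - 3)/(n - 1)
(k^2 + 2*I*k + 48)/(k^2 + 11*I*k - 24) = (k - 6*I)/(k + 3*I)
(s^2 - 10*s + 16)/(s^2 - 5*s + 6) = (s - 8)/(s - 3)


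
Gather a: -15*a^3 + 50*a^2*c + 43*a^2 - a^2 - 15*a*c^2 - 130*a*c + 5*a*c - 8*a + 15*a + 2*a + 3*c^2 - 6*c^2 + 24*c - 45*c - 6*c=-15*a^3 + a^2*(50*c + 42) + a*(-15*c^2 - 125*c + 9) - 3*c^2 - 27*c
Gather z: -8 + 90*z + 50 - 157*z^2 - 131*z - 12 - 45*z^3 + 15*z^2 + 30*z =-45*z^3 - 142*z^2 - 11*z + 30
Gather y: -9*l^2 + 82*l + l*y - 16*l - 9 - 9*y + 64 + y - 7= -9*l^2 + 66*l + y*(l - 8) + 48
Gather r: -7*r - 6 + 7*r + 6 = 0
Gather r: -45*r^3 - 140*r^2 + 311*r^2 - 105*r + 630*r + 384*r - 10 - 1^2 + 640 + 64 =-45*r^3 + 171*r^2 + 909*r + 693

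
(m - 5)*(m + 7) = m^2 + 2*m - 35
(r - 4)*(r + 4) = r^2 - 16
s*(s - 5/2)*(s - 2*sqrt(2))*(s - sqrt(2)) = s^4 - 3*sqrt(2)*s^3 - 5*s^3/2 + 4*s^2 + 15*sqrt(2)*s^2/2 - 10*s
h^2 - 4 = (h - 2)*(h + 2)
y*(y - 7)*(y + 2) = y^3 - 5*y^2 - 14*y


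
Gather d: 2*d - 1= 2*d - 1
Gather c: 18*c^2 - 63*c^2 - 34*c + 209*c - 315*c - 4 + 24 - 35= -45*c^2 - 140*c - 15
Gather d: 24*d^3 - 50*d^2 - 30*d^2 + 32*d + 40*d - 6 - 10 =24*d^3 - 80*d^2 + 72*d - 16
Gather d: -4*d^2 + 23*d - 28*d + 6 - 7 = -4*d^2 - 5*d - 1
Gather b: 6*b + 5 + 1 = 6*b + 6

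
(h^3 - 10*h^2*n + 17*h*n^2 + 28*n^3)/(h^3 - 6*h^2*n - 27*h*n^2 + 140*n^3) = (h + n)/(h + 5*n)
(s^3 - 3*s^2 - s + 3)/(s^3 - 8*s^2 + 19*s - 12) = (s + 1)/(s - 4)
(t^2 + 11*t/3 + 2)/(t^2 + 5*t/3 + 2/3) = (t + 3)/(t + 1)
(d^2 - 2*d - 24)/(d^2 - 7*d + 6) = (d + 4)/(d - 1)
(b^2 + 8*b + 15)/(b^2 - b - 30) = (b + 3)/(b - 6)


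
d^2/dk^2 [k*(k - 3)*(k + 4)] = 6*k + 2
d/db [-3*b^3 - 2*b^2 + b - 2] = -9*b^2 - 4*b + 1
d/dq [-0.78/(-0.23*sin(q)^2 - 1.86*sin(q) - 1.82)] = -(0.3588*sin(q) + 1.4508)*cos(q)/(0.23*sin(q)^2 + 1.86*sin(q) + 1.82)^2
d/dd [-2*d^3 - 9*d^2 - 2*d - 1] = -6*d^2 - 18*d - 2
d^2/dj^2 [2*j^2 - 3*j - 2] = 4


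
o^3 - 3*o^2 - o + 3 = (o - 3)*(o - 1)*(o + 1)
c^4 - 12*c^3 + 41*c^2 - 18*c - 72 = (c - 6)*(c - 4)*(c - 3)*(c + 1)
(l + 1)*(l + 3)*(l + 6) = l^3 + 10*l^2 + 27*l + 18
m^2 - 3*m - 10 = (m - 5)*(m + 2)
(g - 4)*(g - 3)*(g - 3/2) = g^3 - 17*g^2/2 + 45*g/2 - 18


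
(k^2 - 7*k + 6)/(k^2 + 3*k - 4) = (k - 6)/(k + 4)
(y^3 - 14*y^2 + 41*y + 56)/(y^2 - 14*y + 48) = (y^2 - 6*y - 7)/(y - 6)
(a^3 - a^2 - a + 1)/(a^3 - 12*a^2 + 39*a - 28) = (a^2 - 1)/(a^2 - 11*a + 28)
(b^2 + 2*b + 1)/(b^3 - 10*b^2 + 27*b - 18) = (b^2 + 2*b + 1)/(b^3 - 10*b^2 + 27*b - 18)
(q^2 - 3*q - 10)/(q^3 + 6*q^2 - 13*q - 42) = (q - 5)/(q^2 + 4*q - 21)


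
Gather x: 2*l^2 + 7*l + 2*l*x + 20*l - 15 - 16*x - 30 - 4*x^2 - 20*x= 2*l^2 + 27*l - 4*x^2 + x*(2*l - 36) - 45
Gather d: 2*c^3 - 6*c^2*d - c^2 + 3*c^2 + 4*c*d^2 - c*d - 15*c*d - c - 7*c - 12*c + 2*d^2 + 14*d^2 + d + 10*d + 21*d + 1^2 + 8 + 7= 2*c^3 + 2*c^2 - 20*c + d^2*(4*c + 16) + d*(-6*c^2 - 16*c + 32) + 16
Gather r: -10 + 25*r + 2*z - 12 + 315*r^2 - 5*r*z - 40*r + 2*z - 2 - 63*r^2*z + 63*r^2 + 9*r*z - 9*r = r^2*(378 - 63*z) + r*(4*z - 24) + 4*z - 24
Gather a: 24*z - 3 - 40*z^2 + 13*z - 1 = -40*z^2 + 37*z - 4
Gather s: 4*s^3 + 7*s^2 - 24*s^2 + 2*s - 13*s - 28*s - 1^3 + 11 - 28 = 4*s^3 - 17*s^2 - 39*s - 18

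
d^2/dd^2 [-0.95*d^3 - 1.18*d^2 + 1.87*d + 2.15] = -5.7*d - 2.36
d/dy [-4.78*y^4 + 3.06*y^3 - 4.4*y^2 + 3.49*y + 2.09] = -19.12*y^3 + 9.18*y^2 - 8.8*y + 3.49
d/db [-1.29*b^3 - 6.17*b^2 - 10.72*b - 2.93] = -3.87*b^2 - 12.34*b - 10.72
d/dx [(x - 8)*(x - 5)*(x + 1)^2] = 4*x^3 - 33*x^2 + 30*x + 67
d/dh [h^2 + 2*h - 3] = 2*h + 2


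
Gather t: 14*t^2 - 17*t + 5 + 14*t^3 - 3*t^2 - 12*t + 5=14*t^3 + 11*t^2 - 29*t + 10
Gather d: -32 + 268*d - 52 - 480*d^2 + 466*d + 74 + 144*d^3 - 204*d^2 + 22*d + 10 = 144*d^3 - 684*d^2 + 756*d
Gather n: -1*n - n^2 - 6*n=-n^2 - 7*n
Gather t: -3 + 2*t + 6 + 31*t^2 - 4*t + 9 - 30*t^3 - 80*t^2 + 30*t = -30*t^3 - 49*t^2 + 28*t + 12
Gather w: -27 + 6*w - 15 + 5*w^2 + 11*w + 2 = 5*w^2 + 17*w - 40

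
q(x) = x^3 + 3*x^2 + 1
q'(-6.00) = 72.00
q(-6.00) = -107.00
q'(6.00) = 144.00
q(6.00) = 325.00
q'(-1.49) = -2.28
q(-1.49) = 4.35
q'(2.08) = 25.46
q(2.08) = 22.98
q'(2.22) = 28.11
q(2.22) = 26.73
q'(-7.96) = 142.32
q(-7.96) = -313.27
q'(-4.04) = 24.72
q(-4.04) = -15.97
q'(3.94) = 70.21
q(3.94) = 108.73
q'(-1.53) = -2.16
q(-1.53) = 4.44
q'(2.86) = 41.70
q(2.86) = 48.93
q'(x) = 3*x^2 + 6*x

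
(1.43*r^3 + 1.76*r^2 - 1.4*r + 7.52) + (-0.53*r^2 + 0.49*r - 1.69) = 1.43*r^3 + 1.23*r^2 - 0.91*r + 5.83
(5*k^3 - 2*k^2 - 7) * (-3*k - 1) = -15*k^4 + k^3 + 2*k^2 + 21*k + 7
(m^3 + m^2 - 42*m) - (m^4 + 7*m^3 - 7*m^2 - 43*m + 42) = -m^4 - 6*m^3 + 8*m^2 + m - 42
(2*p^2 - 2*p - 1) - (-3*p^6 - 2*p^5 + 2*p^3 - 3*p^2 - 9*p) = 3*p^6 + 2*p^5 - 2*p^3 + 5*p^2 + 7*p - 1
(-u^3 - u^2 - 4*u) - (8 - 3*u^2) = -u^3 + 2*u^2 - 4*u - 8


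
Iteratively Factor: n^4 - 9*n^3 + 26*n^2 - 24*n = (n - 3)*(n^3 - 6*n^2 + 8*n) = (n - 4)*(n - 3)*(n^2 - 2*n) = n*(n - 4)*(n - 3)*(n - 2)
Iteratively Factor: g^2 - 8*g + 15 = (g - 3)*(g - 5)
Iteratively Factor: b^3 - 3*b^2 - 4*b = (b + 1)*(b^2 - 4*b) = b*(b + 1)*(b - 4)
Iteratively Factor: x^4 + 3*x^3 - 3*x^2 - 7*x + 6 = (x + 2)*(x^3 + x^2 - 5*x + 3) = (x - 1)*(x + 2)*(x^2 + 2*x - 3) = (x - 1)^2*(x + 2)*(x + 3)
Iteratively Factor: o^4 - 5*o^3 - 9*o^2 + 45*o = (o - 5)*(o^3 - 9*o) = (o - 5)*(o + 3)*(o^2 - 3*o) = (o - 5)*(o - 3)*(o + 3)*(o)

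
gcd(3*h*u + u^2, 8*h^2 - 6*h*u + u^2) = 1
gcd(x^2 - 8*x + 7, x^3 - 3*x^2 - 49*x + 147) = x - 7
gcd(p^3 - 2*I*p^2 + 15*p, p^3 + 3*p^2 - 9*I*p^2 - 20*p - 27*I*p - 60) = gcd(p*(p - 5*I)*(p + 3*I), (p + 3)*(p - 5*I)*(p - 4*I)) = p - 5*I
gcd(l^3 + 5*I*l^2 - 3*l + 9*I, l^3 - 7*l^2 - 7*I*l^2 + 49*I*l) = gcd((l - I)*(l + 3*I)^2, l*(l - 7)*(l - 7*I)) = 1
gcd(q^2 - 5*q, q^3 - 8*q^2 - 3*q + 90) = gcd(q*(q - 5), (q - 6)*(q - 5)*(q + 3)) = q - 5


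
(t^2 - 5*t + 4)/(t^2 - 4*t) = (t - 1)/t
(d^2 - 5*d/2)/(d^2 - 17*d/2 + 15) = d/(d - 6)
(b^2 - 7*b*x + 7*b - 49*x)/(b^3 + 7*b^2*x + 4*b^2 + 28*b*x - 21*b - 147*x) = (b - 7*x)/(b^2 + 7*b*x - 3*b - 21*x)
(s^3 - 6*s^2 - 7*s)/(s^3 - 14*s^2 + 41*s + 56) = s/(s - 8)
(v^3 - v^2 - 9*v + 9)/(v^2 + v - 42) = (v^3 - v^2 - 9*v + 9)/(v^2 + v - 42)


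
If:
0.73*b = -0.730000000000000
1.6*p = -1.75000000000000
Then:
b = -1.00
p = -1.09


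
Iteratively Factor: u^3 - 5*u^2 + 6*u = (u - 3)*(u^2 - 2*u) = u*(u - 3)*(u - 2)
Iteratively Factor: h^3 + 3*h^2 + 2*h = (h)*(h^2 + 3*h + 2) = h*(h + 1)*(h + 2)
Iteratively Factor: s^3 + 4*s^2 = (s + 4)*(s^2) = s*(s + 4)*(s)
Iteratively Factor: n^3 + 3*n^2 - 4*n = (n - 1)*(n^2 + 4*n) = n*(n - 1)*(n + 4)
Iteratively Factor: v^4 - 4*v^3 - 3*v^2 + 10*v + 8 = (v + 1)*(v^3 - 5*v^2 + 2*v + 8) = (v - 2)*(v + 1)*(v^2 - 3*v - 4) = (v - 4)*(v - 2)*(v + 1)*(v + 1)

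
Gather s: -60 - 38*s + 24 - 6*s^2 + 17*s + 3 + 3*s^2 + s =-3*s^2 - 20*s - 33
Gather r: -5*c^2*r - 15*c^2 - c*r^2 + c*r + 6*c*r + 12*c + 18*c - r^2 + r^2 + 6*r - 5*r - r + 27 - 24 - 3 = -15*c^2 - c*r^2 + 30*c + r*(-5*c^2 + 7*c)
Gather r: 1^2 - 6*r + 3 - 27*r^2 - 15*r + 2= -27*r^2 - 21*r + 6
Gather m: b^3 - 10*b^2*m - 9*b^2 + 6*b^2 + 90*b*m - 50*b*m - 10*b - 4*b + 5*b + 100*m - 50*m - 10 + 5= b^3 - 3*b^2 - 9*b + m*(-10*b^2 + 40*b + 50) - 5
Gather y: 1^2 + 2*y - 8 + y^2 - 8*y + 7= y^2 - 6*y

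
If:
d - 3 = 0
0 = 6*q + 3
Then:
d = 3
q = -1/2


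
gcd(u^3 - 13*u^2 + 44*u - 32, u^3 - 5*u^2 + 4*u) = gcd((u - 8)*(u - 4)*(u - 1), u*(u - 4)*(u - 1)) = u^2 - 5*u + 4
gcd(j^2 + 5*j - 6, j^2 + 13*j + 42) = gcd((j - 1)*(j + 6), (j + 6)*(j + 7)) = j + 6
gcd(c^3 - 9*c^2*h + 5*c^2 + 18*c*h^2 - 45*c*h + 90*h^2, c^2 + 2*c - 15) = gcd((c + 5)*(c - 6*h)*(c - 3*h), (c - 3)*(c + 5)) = c + 5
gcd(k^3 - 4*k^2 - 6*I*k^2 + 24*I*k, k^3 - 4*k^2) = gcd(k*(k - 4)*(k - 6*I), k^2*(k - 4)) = k^2 - 4*k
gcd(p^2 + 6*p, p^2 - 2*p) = p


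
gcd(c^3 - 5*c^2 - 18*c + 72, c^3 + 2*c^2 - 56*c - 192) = c + 4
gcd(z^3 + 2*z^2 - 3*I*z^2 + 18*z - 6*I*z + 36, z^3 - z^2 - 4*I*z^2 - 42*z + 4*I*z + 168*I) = 1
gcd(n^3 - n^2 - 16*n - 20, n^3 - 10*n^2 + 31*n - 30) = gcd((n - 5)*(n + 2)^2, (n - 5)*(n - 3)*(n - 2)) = n - 5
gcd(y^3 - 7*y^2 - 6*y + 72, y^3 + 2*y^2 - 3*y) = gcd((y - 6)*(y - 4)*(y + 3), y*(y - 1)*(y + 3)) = y + 3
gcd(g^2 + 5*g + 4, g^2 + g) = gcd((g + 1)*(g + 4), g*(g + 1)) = g + 1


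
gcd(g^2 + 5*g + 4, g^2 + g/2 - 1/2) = g + 1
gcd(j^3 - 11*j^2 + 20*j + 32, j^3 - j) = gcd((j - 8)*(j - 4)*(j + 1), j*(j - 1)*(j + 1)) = j + 1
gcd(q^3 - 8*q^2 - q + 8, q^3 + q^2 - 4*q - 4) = q + 1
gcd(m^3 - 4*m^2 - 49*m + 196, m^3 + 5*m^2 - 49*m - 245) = m^2 - 49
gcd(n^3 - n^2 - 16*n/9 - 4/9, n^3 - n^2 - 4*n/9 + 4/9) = n + 2/3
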